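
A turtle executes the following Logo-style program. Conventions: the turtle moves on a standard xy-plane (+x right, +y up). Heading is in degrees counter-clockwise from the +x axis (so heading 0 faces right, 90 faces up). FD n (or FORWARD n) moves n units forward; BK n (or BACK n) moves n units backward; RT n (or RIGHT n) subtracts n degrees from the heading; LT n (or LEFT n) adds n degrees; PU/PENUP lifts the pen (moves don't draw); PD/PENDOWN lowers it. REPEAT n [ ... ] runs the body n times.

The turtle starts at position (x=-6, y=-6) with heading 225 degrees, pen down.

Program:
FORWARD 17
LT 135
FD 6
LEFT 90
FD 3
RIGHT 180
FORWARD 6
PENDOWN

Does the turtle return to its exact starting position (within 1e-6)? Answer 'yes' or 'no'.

Answer: no

Derivation:
Executing turtle program step by step:
Start: pos=(-6,-6), heading=225, pen down
FD 17: (-6,-6) -> (-18.021,-18.021) [heading=225, draw]
LT 135: heading 225 -> 0
FD 6: (-18.021,-18.021) -> (-12.021,-18.021) [heading=0, draw]
LT 90: heading 0 -> 90
FD 3: (-12.021,-18.021) -> (-12.021,-15.021) [heading=90, draw]
RT 180: heading 90 -> 270
FD 6: (-12.021,-15.021) -> (-12.021,-21.021) [heading=270, draw]
PD: pen down
Final: pos=(-12.021,-21.021), heading=270, 4 segment(s) drawn

Start position: (-6, -6)
Final position: (-12.021, -21.021)
Distance = 16.183; >= 1e-6 -> NOT closed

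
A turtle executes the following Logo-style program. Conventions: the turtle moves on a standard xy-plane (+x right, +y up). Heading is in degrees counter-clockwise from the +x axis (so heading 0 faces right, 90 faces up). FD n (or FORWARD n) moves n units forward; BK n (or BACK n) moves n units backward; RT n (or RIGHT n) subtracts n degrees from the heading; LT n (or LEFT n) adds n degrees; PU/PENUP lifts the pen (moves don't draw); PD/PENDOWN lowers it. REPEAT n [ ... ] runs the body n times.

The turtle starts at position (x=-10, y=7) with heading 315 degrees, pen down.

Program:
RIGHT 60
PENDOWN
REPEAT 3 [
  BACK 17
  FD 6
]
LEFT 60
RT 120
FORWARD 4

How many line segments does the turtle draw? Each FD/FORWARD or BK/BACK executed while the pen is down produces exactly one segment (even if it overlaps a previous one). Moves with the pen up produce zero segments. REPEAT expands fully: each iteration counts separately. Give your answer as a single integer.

Answer: 7

Derivation:
Executing turtle program step by step:
Start: pos=(-10,7), heading=315, pen down
RT 60: heading 315 -> 255
PD: pen down
REPEAT 3 [
  -- iteration 1/3 --
  BK 17: (-10,7) -> (-5.6,23.421) [heading=255, draw]
  FD 6: (-5.6,23.421) -> (-7.153,17.625) [heading=255, draw]
  -- iteration 2/3 --
  BK 17: (-7.153,17.625) -> (-2.753,34.046) [heading=255, draw]
  FD 6: (-2.753,34.046) -> (-4.306,28.25) [heading=255, draw]
  -- iteration 3/3 --
  BK 17: (-4.306,28.25) -> (0.094,44.671) [heading=255, draw]
  FD 6: (0.094,44.671) -> (-1.459,38.876) [heading=255, draw]
]
LT 60: heading 255 -> 315
RT 120: heading 315 -> 195
FD 4: (-1.459,38.876) -> (-5.323,37.84) [heading=195, draw]
Final: pos=(-5.323,37.84), heading=195, 7 segment(s) drawn
Segments drawn: 7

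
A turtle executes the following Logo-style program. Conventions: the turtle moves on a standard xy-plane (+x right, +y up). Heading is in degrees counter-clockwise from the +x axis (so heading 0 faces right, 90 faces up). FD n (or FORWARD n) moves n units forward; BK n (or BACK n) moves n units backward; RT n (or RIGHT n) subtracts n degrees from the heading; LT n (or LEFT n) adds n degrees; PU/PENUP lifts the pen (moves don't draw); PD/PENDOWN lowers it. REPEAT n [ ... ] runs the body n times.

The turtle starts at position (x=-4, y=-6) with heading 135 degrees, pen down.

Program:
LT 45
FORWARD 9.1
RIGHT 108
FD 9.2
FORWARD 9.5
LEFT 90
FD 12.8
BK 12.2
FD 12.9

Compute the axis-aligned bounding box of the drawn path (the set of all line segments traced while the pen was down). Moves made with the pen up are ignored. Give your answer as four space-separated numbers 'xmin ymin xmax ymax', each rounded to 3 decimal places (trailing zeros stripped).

Answer: -20.161 -6 -4 15.956

Derivation:
Executing turtle program step by step:
Start: pos=(-4,-6), heading=135, pen down
LT 45: heading 135 -> 180
FD 9.1: (-4,-6) -> (-13.1,-6) [heading=180, draw]
RT 108: heading 180 -> 72
FD 9.2: (-13.1,-6) -> (-10.257,2.75) [heading=72, draw]
FD 9.5: (-10.257,2.75) -> (-7.321,11.785) [heading=72, draw]
LT 90: heading 72 -> 162
FD 12.8: (-7.321,11.785) -> (-19.495,15.74) [heading=162, draw]
BK 12.2: (-19.495,15.74) -> (-7.892,11.97) [heading=162, draw]
FD 12.9: (-7.892,11.97) -> (-20.161,15.956) [heading=162, draw]
Final: pos=(-20.161,15.956), heading=162, 6 segment(s) drawn

Segment endpoints: x in {-20.161, -19.495, -13.1, -10.257, -7.892, -7.321, -4}, y in {-6, -6, 2.75, 11.785, 11.97, 15.74, 15.956}
xmin=-20.161, ymin=-6, xmax=-4, ymax=15.956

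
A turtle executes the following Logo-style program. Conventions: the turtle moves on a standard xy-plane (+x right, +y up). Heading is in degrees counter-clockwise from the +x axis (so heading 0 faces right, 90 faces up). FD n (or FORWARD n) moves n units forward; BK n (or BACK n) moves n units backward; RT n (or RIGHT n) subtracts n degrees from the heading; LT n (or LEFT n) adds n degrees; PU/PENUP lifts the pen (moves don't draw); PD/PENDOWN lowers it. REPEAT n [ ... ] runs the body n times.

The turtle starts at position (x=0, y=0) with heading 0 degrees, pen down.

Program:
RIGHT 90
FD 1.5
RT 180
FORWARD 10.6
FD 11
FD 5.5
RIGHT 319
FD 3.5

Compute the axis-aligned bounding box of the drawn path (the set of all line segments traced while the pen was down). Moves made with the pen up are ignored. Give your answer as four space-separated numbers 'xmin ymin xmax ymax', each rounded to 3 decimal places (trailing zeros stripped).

Answer: -2.296 -1.5 0 28.241

Derivation:
Executing turtle program step by step:
Start: pos=(0,0), heading=0, pen down
RT 90: heading 0 -> 270
FD 1.5: (0,0) -> (0,-1.5) [heading=270, draw]
RT 180: heading 270 -> 90
FD 10.6: (0,-1.5) -> (0,9.1) [heading=90, draw]
FD 11: (0,9.1) -> (0,20.1) [heading=90, draw]
FD 5.5: (0,20.1) -> (0,25.6) [heading=90, draw]
RT 319: heading 90 -> 131
FD 3.5: (0,25.6) -> (-2.296,28.241) [heading=131, draw]
Final: pos=(-2.296,28.241), heading=131, 5 segment(s) drawn

Segment endpoints: x in {-2.296, 0, 0, 0, 0, 0}, y in {-1.5, 0, 9.1, 20.1, 25.6, 28.241}
xmin=-2.296, ymin=-1.5, xmax=0, ymax=28.241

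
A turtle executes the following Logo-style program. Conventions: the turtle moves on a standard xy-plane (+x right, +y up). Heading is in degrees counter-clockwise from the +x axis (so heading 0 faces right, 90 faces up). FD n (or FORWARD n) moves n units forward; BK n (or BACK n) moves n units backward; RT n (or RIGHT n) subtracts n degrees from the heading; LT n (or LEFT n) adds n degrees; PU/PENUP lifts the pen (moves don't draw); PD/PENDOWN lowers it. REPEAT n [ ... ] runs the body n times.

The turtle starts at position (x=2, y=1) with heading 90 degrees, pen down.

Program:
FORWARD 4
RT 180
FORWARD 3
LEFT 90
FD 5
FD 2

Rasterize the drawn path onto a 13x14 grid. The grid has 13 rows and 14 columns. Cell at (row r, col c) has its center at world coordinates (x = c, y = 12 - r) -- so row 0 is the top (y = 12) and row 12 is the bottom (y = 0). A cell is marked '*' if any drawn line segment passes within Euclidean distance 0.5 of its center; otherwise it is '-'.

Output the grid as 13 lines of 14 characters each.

Segment 0: (2,1) -> (2,5)
Segment 1: (2,5) -> (2,2)
Segment 2: (2,2) -> (7,2)
Segment 3: (7,2) -> (9,2)

Answer: --------------
--------------
--------------
--------------
--------------
--------------
--------------
--*-----------
--*-----------
--*-----------
--********----
--*-----------
--------------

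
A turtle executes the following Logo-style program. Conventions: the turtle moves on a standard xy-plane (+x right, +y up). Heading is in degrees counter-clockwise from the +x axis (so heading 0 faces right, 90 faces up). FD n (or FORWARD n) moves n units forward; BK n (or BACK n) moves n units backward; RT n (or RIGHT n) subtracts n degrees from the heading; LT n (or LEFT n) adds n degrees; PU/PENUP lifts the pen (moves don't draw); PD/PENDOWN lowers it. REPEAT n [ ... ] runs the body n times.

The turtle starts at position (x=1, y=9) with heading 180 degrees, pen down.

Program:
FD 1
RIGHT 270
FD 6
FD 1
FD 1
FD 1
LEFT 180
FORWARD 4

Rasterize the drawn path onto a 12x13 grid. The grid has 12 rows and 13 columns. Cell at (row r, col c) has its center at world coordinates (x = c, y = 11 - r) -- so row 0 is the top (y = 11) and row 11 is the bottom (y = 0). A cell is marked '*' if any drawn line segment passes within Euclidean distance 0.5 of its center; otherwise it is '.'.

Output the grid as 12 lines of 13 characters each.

Answer: .............
.............
**...........
*............
*............
*............
*............
*............
*............
*............
*............
*............

Derivation:
Segment 0: (1,9) -> (0,9)
Segment 1: (0,9) -> (0,3)
Segment 2: (0,3) -> (0,2)
Segment 3: (0,2) -> (0,1)
Segment 4: (0,1) -> (0,0)
Segment 5: (0,0) -> (0,4)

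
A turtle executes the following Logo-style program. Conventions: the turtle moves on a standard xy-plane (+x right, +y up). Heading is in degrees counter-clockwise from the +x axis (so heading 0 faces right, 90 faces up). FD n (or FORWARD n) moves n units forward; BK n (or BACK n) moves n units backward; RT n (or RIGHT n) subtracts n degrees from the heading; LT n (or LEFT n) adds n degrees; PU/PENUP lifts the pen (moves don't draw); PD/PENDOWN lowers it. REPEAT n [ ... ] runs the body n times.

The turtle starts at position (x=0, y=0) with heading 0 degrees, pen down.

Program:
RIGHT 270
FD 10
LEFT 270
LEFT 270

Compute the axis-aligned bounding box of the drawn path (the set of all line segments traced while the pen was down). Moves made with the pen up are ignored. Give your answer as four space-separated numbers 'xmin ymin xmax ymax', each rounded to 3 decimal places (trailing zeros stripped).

Answer: 0 0 0 10

Derivation:
Executing turtle program step by step:
Start: pos=(0,0), heading=0, pen down
RT 270: heading 0 -> 90
FD 10: (0,0) -> (0,10) [heading=90, draw]
LT 270: heading 90 -> 0
LT 270: heading 0 -> 270
Final: pos=(0,10), heading=270, 1 segment(s) drawn

Segment endpoints: x in {0, 0}, y in {0, 10}
xmin=0, ymin=0, xmax=0, ymax=10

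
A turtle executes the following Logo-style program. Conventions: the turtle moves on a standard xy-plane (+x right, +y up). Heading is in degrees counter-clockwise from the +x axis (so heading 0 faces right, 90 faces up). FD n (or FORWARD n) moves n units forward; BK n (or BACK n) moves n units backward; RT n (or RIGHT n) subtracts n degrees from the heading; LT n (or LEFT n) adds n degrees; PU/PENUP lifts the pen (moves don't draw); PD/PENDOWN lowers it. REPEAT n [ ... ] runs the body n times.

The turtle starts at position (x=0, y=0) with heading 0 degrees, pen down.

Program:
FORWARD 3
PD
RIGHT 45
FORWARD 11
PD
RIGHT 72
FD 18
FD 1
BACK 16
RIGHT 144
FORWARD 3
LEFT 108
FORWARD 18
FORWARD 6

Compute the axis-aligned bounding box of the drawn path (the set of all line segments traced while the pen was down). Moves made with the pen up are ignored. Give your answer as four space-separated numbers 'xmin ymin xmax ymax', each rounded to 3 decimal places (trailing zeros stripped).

Executing turtle program step by step:
Start: pos=(0,0), heading=0, pen down
FD 3: (0,0) -> (3,0) [heading=0, draw]
PD: pen down
RT 45: heading 0 -> 315
FD 11: (3,0) -> (10.778,-7.778) [heading=315, draw]
PD: pen down
RT 72: heading 315 -> 243
FD 18: (10.778,-7.778) -> (2.606,-23.816) [heading=243, draw]
FD 1: (2.606,-23.816) -> (2.152,-24.707) [heading=243, draw]
BK 16: (2.152,-24.707) -> (9.416,-10.451) [heading=243, draw]
RT 144: heading 243 -> 99
FD 3: (9.416,-10.451) -> (8.947,-7.488) [heading=99, draw]
LT 108: heading 99 -> 207
FD 18: (8.947,-7.488) -> (-7.091,-15.66) [heading=207, draw]
FD 6: (-7.091,-15.66) -> (-12.437,-18.384) [heading=207, draw]
Final: pos=(-12.437,-18.384), heading=207, 8 segment(s) drawn

Segment endpoints: x in {-12.437, -7.091, 0, 2.152, 2.606, 3, 8.947, 9.416, 10.778}, y in {-24.707, -23.816, -18.384, -15.66, -10.451, -7.778, -7.488, 0}
xmin=-12.437, ymin=-24.707, xmax=10.778, ymax=0

Answer: -12.437 -24.707 10.778 0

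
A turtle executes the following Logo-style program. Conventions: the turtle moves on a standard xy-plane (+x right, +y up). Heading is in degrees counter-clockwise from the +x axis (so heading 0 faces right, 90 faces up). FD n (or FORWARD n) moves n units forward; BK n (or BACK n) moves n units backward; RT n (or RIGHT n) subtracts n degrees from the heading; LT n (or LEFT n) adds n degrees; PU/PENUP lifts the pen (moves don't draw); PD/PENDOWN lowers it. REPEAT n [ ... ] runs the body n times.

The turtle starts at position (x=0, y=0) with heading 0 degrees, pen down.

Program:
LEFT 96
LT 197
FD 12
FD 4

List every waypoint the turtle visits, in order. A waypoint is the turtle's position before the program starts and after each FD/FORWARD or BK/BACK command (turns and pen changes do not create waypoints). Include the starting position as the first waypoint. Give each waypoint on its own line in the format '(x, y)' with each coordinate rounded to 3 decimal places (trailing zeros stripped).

Answer: (0, 0)
(4.689, -11.046)
(6.252, -14.728)

Derivation:
Executing turtle program step by step:
Start: pos=(0,0), heading=0, pen down
LT 96: heading 0 -> 96
LT 197: heading 96 -> 293
FD 12: (0,0) -> (4.689,-11.046) [heading=293, draw]
FD 4: (4.689,-11.046) -> (6.252,-14.728) [heading=293, draw]
Final: pos=(6.252,-14.728), heading=293, 2 segment(s) drawn
Waypoints (3 total):
(0, 0)
(4.689, -11.046)
(6.252, -14.728)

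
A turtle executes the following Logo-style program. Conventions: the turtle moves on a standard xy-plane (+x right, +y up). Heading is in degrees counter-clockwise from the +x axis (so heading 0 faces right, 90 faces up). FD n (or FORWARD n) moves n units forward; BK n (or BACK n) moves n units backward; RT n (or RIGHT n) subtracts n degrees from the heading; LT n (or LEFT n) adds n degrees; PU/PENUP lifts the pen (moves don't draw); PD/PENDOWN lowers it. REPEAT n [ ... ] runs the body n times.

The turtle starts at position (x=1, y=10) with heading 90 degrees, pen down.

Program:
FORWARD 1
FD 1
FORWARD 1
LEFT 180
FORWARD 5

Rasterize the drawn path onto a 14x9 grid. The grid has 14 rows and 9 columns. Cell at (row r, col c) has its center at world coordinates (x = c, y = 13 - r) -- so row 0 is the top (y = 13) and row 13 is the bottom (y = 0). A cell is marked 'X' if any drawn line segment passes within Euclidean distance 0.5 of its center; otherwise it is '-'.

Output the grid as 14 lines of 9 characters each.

Segment 0: (1,10) -> (1,11)
Segment 1: (1,11) -> (1,12)
Segment 2: (1,12) -> (1,13)
Segment 3: (1,13) -> (1,8)

Answer: -X-------
-X-------
-X-------
-X-------
-X-------
-X-------
---------
---------
---------
---------
---------
---------
---------
---------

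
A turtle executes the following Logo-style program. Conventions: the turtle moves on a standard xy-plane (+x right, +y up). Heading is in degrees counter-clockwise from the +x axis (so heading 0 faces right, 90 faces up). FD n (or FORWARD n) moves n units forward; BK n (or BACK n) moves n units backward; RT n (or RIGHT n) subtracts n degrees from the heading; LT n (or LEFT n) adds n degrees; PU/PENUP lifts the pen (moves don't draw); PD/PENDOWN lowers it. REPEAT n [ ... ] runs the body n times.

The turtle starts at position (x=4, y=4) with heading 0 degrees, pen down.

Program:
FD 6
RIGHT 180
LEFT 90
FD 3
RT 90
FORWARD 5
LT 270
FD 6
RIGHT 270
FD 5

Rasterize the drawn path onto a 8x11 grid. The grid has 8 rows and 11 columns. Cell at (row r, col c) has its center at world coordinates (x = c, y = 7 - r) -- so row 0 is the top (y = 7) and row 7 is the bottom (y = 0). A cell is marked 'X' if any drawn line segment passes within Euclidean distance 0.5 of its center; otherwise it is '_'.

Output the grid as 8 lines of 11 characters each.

Segment 0: (4,4) -> (10,4)
Segment 1: (10,4) -> (10,1)
Segment 2: (10,1) -> (5,1)
Segment 3: (5,1) -> (5,7)
Segment 4: (5,7) -> (0,7)

Answer: XXXXXX_____
_____X_____
_____X_____
____XXXXXXX
_____X____X
_____X____X
_____XXXXXX
___________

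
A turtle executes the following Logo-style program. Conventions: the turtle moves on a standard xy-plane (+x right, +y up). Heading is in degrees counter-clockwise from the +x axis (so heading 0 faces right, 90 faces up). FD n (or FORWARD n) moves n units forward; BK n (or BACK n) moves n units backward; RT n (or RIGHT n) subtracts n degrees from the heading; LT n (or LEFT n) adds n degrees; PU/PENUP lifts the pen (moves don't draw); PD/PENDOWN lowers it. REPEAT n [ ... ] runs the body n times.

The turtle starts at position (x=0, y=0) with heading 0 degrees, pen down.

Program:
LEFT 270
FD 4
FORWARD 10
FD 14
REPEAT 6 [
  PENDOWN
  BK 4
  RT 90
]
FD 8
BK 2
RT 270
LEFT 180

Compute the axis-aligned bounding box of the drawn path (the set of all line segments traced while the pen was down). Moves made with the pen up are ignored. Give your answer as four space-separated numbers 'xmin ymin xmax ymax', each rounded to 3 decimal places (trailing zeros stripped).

Executing turtle program step by step:
Start: pos=(0,0), heading=0, pen down
LT 270: heading 0 -> 270
FD 4: (0,0) -> (0,-4) [heading=270, draw]
FD 10: (0,-4) -> (0,-14) [heading=270, draw]
FD 14: (0,-14) -> (0,-28) [heading=270, draw]
REPEAT 6 [
  -- iteration 1/6 --
  PD: pen down
  BK 4: (0,-28) -> (0,-24) [heading=270, draw]
  RT 90: heading 270 -> 180
  -- iteration 2/6 --
  PD: pen down
  BK 4: (0,-24) -> (4,-24) [heading=180, draw]
  RT 90: heading 180 -> 90
  -- iteration 3/6 --
  PD: pen down
  BK 4: (4,-24) -> (4,-28) [heading=90, draw]
  RT 90: heading 90 -> 0
  -- iteration 4/6 --
  PD: pen down
  BK 4: (4,-28) -> (0,-28) [heading=0, draw]
  RT 90: heading 0 -> 270
  -- iteration 5/6 --
  PD: pen down
  BK 4: (0,-28) -> (0,-24) [heading=270, draw]
  RT 90: heading 270 -> 180
  -- iteration 6/6 --
  PD: pen down
  BK 4: (0,-24) -> (4,-24) [heading=180, draw]
  RT 90: heading 180 -> 90
]
FD 8: (4,-24) -> (4,-16) [heading=90, draw]
BK 2: (4,-16) -> (4,-18) [heading=90, draw]
RT 270: heading 90 -> 180
LT 180: heading 180 -> 0
Final: pos=(4,-18), heading=0, 11 segment(s) drawn

Segment endpoints: x in {0, 0, 0, 0, 0, 0, 0, 4, 4, 4, 4, 4}, y in {-28, -24, -18, -16, -14, -4, 0}
xmin=0, ymin=-28, xmax=4, ymax=0

Answer: 0 -28 4 0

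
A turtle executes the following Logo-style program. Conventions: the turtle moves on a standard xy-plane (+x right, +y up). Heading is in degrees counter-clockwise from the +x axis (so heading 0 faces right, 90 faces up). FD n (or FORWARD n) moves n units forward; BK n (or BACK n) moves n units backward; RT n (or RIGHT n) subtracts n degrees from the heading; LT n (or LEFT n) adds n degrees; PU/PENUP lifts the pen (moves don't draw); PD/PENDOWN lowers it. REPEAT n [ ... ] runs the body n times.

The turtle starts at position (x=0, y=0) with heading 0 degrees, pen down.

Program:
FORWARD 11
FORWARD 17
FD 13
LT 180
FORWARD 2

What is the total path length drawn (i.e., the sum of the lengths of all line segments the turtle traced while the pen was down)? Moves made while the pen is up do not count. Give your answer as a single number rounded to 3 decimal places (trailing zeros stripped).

Executing turtle program step by step:
Start: pos=(0,0), heading=0, pen down
FD 11: (0,0) -> (11,0) [heading=0, draw]
FD 17: (11,0) -> (28,0) [heading=0, draw]
FD 13: (28,0) -> (41,0) [heading=0, draw]
LT 180: heading 0 -> 180
FD 2: (41,0) -> (39,0) [heading=180, draw]
Final: pos=(39,0), heading=180, 4 segment(s) drawn

Segment lengths:
  seg 1: (0,0) -> (11,0), length = 11
  seg 2: (11,0) -> (28,0), length = 17
  seg 3: (28,0) -> (41,0), length = 13
  seg 4: (41,0) -> (39,0), length = 2
Total = 43

Answer: 43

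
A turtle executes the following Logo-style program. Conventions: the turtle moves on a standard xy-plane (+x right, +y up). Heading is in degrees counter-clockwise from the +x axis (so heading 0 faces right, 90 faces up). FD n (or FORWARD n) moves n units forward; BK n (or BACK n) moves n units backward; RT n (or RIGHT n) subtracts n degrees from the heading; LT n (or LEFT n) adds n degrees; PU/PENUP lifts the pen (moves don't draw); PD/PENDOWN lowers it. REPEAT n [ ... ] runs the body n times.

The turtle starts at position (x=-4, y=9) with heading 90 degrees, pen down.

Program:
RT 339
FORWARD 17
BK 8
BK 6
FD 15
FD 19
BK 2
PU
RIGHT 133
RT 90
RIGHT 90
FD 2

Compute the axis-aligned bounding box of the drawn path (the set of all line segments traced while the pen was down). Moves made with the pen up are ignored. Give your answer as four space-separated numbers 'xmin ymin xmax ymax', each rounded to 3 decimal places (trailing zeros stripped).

Executing turtle program step by step:
Start: pos=(-4,9), heading=90, pen down
RT 339: heading 90 -> 111
FD 17: (-4,9) -> (-10.092,24.871) [heading=111, draw]
BK 8: (-10.092,24.871) -> (-7.225,17.402) [heading=111, draw]
BK 6: (-7.225,17.402) -> (-5.075,11.801) [heading=111, draw]
FD 15: (-5.075,11.801) -> (-10.451,25.804) [heading=111, draw]
FD 19: (-10.451,25.804) -> (-17.26,43.542) [heading=111, draw]
BK 2: (-17.26,43.542) -> (-16.543,41.675) [heading=111, draw]
PU: pen up
RT 133: heading 111 -> 338
RT 90: heading 338 -> 248
RT 90: heading 248 -> 158
FD 2: (-16.543,41.675) -> (-18.397,42.425) [heading=158, move]
Final: pos=(-18.397,42.425), heading=158, 6 segment(s) drawn

Segment endpoints: x in {-17.26, -16.543, -10.451, -10.092, -7.225, -5.075, -4}, y in {9, 11.801, 17.402, 24.871, 25.804, 41.675, 43.542}
xmin=-17.26, ymin=9, xmax=-4, ymax=43.542

Answer: -17.26 9 -4 43.542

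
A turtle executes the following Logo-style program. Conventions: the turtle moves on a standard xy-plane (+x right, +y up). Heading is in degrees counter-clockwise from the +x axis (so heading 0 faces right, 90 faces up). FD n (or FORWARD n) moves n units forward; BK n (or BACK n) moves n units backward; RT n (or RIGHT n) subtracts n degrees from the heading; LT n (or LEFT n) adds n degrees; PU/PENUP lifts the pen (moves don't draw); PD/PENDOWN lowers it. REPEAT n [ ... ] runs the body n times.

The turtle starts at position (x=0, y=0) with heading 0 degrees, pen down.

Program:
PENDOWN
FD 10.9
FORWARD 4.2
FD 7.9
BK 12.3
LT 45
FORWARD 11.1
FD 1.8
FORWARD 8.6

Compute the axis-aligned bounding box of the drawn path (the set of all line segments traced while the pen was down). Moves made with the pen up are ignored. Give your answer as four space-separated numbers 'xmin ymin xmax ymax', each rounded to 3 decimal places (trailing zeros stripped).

Answer: 0 0 25.903 15.203

Derivation:
Executing turtle program step by step:
Start: pos=(0,0), heading=0, pen down
PD: pen down
FD 10.9: (0,0) -> (10.9,0) [heading=0, draw]
FD 4.2: (10.9,0) -> (15.1,0) [heading=0, draw]
FD 7.9: (15.1,0) -> (23,0) [heading=0, draw]
BK 12.3: (23,0) -> (10.7,0) [heading=0, draw]
LT 45: heading 0 -> 45
FD 11.1: (10.7,0) -> (18.549,7.849) [heading=45, draw]
FD 1.8: (18.549,7.849) -> (19.822,9.122) [heading=45, draw]
FD 8.6: (19.822,9.122) -> (25.903,15.203) [heading=45, draw]
Final: pos=(25.903,15.203), heading=45, 7 segment(s) drawn

Segment endpoints: x in {0, 10.7, 10.9, 15.1, 18.549, 19.822, 23, 25.903}, y in {0, 7.849, 9.122, 15.203}
xmin=0, ymin=0, xmax=25.903, ymax=15.203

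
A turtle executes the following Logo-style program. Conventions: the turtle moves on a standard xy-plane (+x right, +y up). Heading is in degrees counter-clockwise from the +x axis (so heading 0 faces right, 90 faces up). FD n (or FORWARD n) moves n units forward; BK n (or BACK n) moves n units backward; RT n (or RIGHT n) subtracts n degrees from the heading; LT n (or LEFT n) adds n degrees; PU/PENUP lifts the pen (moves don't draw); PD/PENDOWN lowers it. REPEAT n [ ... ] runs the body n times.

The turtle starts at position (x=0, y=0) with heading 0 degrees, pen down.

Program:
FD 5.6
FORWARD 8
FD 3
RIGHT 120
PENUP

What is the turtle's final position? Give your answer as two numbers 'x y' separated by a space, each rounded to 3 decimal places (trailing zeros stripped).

Answer: 16.6 0

Derivation:
Executing turtle program step by step:
Start: pos=(0,0), heading=0, pen down
FD 5.6: (0,0) -> (5.6,0) [heading=0, draw]
FD 8: (5.6,0) -> (13.6,0) [heading=0, draw]
FD 3: (13.6,0) -> (16.6,0) [heading=0, draw]
RT 120: heading 0 -> 240
PU: pen up
Final: pos=(16.6,0), heading=240, 3 segment(s) drawn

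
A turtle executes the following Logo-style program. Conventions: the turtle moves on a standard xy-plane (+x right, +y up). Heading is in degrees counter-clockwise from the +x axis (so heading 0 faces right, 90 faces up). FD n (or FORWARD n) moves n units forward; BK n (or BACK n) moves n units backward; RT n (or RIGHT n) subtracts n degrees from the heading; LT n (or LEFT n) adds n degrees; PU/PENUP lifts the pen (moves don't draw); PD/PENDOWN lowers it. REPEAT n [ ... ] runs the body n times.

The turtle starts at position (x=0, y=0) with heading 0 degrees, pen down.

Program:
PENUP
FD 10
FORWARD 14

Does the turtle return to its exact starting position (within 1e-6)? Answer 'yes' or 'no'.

Answer: no

Derivation:
Executing turtle program step by step:
Start: pos=(0,0), heading=0, pen down
PU: pen up
FD 10: (0,0) -> (10,0) [heading=0, move]
FD 14: (10,0) -> (24,0) [heading=0, move]
Final: pos=(24,0), heading=0, 0 segment(s) drawn

Start position: (0, 0)
Final position: (24, 0)
Distance = 24; >= 1e-6 -> NOT closed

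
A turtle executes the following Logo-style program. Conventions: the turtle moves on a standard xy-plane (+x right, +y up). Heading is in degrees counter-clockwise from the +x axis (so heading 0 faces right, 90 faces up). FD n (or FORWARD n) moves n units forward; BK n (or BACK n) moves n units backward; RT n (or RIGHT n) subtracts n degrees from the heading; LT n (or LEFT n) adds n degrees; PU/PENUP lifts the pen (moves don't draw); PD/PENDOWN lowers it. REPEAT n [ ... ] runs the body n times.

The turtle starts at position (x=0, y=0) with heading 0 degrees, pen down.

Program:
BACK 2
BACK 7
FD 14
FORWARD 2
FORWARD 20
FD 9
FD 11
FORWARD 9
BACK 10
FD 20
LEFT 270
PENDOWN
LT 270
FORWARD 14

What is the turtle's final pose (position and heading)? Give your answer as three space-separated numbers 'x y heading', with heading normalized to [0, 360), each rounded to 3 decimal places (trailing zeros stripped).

Executing turtle program step by step:
Start: pos=(0,0), heading=0, pen down
BK 2: (0,0) -> (-2,0) [heading=0, draw]
BK 7: (-2,0) -> (-9,0) [heading=0, draw]
FD 14: (-9,0) -> (5,0) [heading=0, draw]
FD 2: (5,0) -> (7,0) [heading=0, draw]
FD 20: (7,0) -> (27,0) [heading=0, draw]
FD 9: (27,0) -> (36,0) [heading=0, draw]
FD 11: (36,0) -> (47,0) [heading=0, draw]
FD 9: (47,0) -> (56,0) [heading=0, draw]
BK 10: (56,0) -> (46,0) [heading=0, draw]
FD 20: (46,0) -> (66,0) [heading=0, draw]
LT 270: heading 0 -> 270
PD: pen down
LT 270: heading 270 -> 180
FD 14: (66,0) -> (52,0) [heading=180, draw]
Final: pos=(52,0), heading=180, 11 segment(s) drawn

Answer: 52 0 180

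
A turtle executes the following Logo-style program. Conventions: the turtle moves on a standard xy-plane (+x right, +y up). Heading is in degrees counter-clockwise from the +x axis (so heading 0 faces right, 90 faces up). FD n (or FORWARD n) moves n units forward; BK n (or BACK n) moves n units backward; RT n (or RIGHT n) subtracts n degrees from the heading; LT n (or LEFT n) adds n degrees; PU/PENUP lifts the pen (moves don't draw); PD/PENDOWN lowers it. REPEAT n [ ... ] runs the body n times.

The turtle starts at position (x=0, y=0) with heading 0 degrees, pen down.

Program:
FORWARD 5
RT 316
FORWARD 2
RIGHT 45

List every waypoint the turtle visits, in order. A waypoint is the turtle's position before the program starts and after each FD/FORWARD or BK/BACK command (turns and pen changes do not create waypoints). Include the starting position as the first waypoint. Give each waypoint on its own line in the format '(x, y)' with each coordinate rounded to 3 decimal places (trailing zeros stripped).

Answer: (0, 0)
(5, 0)
(6.439, 1.389)

Derivation:
Executing turtle program step by step:
Start: pos=(0,0), heading=0, pen down
FD 5: (0,0) -> (5,0) [heading=0, draw]
RT 316: heading 0 -> 44
FD 2: (5,0) -> (6.439,1.389) [heading=44, draw]
RT 45: heading 44 -> 359
Final: pos=(6.439,1.389), heading=359, 2 segment(s) drawn
Waypoints (3 total):
(0, 0)
(5, 0)
(6.439, 1.389)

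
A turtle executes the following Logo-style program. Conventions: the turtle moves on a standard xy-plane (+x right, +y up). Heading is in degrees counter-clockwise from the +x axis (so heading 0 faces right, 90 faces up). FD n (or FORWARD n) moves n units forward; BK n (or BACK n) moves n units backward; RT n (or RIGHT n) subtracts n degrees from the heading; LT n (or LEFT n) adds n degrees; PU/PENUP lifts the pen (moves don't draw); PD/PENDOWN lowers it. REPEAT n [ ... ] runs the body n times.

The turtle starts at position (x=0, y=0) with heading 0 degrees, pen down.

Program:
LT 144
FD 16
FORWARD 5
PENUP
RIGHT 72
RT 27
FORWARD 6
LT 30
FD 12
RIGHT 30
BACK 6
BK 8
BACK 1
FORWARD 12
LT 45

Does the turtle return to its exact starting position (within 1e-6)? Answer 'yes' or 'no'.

Executing turtle program step by step:
Start: pos=(0,0), heading=0, pen down
LT 144: heading 0 -> 144
FD 16: (0,0) -> (-12.944,9.405) [heading=144, draw]
FD 5: (-12.944,9.405) -> (-16.989,12.343) [heading=144, draw]
PU: pen up
RT 72: heading 144 -> 72
RT 27: heading 72 -> 45
FD 6: (-16.989,12.343) -> (-12.747,16.586) [heading=45, move]
LT 30: heading 45 -> 75
FD 12: (-12.747,16.586) -> (-9.641,28.177) [heading=75, move]
RT 30: heading 75 -> 45
BK 6: (-9.641,28.177) -> (-13.884,23.935) [heading=45, move]
BK 8: (-13.884,23.935) -> (-19.54,18.278) [heading=45, move]
BK 1: (-19.54,18.278) -> (-20.247,17.571) [heading=45, move]
FD 12: (-20.247,17.571) -> (-11.762,26.056) [heading=45, move]
LT 45: heading 45 -> 90
Final: pos=(-11.762,26.056), heading=90, 2 segment(s) drawn

Start position: (0, 0)
Final position: (-11.762, 26.056)
Distance = 28.588; >= 1e-6 -> NOT closed

Answer: no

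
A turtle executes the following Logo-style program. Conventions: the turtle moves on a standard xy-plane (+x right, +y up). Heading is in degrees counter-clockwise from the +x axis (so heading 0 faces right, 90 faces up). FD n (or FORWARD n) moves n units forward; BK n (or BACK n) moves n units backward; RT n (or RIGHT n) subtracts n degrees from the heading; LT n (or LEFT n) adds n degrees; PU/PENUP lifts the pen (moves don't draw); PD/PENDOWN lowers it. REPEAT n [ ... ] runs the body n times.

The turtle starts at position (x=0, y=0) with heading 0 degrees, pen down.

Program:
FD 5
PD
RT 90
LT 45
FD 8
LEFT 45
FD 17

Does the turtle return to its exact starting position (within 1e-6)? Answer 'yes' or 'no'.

Answer: no

Derivation:
Executing turtle program step by step:
Start: pos=(0,0), heading=0, pen down
FD 5: (0,0) -> (5,0) [heading=0, draw]
PD: pen down
RT 90: heading 0 -> 270
LT 45: heading 270 -> 315
FD 8: (5,0) -> (10.657,-5.657) [heading=315, draw]
LT 45: heading 315 -> 0
FD 17: (10.657,-5.657) -> (27.657,-5.657) [heading=0, draw]
Final: pos=(27.657,-5.657), heading=0, 3 segment(s) drawn

Start position: (0, 0)
Final position: (27.657, -5.657)
Distance = 28.229; >= 1e-6 -> NOT closed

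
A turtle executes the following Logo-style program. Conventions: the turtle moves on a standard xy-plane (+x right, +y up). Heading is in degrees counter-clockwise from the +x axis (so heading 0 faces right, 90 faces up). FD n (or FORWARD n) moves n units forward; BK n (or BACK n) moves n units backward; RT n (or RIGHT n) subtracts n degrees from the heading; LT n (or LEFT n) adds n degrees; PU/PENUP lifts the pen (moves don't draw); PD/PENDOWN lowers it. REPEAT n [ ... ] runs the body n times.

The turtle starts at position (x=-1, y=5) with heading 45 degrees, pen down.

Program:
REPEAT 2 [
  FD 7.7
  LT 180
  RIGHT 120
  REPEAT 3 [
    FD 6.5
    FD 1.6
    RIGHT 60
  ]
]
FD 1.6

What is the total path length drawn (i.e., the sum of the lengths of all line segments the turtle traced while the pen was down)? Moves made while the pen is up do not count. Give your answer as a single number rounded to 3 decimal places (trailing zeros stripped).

Answer: 65.6

Derivation:
Executing turtle program step by step:
Start: pos=(-1,5), heading=45, pen down
REPEAT 2 [
  -- iteration 1/2 --
  FD 7.7: (-1,5) -> (4.445,10.445) [heading=45, draw]
  LT 180: heading 45 -> 225
  RT 120: heading 225 -> 105
  REPEAT 3 [
    -- iteration 1/3 --
    FD 6.5: (4.445,10.445) -> (2.762,16.723) [heading=105, draw]
    FD 1.6: (2.762,16.723) -> (2.348,18.269) [heading=105, draw]
    RT 60: heading 105 -> 45
    -- iteration 2/3 --
    FD 6.5: (2.348,18.269) -> (6.944,22.865) [heading=45, draw]
    FD 1.6: (6.944,22.865) -> (8.076,23.996) [heading=45, draw]
    RT 60: heading 45 -> 345
    -- iteration 3/3 --
    FD 6.5: (8.076,23.996) -> (14.354,22.314) [heading=345, draw]
    FD 1.6: (14.354,22.314) -> (15.9,21.9) [heading=345, draw]
    RT 60: heading 345 -> 285
  ]
  -- iteration 2/2 --
  FD 7.7: (15.9,21.9) -> (17.893,14.462) [heading=285, draw]
  LT 180: heading 285 -> 105
  RT 120: heading 105 -> 345
  REPEAT 3 [
    -- iteration 1/3 --
    FD 6.5: (17.893,14.462) -> (24.171,12.78) [heading=345, draw]
    FD 1.6: (24.171,12.78) -> (25.717,12.366) [heading=345, draw]
    RT 60: heading 345 -> 285
    -- iteration 2/3 --
    FD 6.5: (25.717,12.366) -> (27.399,6.087) [heading=285, draw]
    FD 1.6: (27.399,6.087) -> (27.813,4.542) [heading=285, draw]
    RT 60: heading 285 -> 225
    -- iteration 3/3 --
    FD 6.5: (27.813,4.542) -> (23.217,-0.054) [heading=225, draw]
    FD 1.6: (23.217,-0.054) -> (22.086,-1.186) [heading=225, draw]
    RT 60: heading 225 -> 165
  ]
]
FD 1.6: (22.086,-1.186) -> (20.54,-0.772) [heading=165, draw]
Final: pos=(20.54,-0.772), heading=165, 15 segment(s) drawn

Segment lengths:
  seg 1: (-1,5) -> (4.445,10.445), length = 7.7
  seg 2: (4.445,10.445) -> (2.762,16.723), length = 6.5
  seg 3: (2.762,16.723) -> (2.348,18.269), length = 1.6
  seg 4: (2.348,18.269) -> (6.944,22.865), length = 6.5
  seg 5: (6.944,22.865) -> (8.076,23.996), length = 1.6
  seg 6: (8.076,23.996) -> (14.354,22.314), length = 6.5
  seg 7: (14.354,22.314) -> (15.9,21.9), length = 1.6
  seg 8: (15.9,21.9) -> (17.893,14.462), length = 7.7
  seg 9: (17.893,14.462) -> (24.171,12.78), length = 6.5
  seg 10: (24.171,12.78) -> (25.717,12.366), length = 1.6
  seg 11: (25.717,12.366) -> (27.399,6.087), length = 6.5
  seg 12: (27.399,6.087) -> (27.813,4.542), length = 1.6
  seg 13: (27.813,4.542) -> (23.217,-0.054), length = 6.5
  seg 14: (23.217,-0.054) -> (22.086,-1.186), length = 1.6
  seg 15: (22.086,-1.186) -> (20.54,-0.772), length = 1.6
Total = 65.6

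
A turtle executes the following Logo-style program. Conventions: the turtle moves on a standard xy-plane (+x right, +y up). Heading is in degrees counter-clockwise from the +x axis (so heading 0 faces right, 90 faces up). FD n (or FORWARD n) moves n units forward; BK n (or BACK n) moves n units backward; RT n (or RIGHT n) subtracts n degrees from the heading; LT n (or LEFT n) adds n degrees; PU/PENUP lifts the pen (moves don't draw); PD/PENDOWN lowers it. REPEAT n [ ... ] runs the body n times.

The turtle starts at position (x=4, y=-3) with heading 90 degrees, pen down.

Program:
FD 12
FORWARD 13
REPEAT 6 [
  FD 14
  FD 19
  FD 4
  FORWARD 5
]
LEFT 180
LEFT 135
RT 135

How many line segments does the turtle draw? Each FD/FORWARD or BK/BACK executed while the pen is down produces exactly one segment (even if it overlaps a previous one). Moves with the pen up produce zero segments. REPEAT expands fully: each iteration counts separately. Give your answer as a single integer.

Answer: 26

Derivation:
Executing turtle program step by step:
Start: pos=(4,-3), heading=90, pen down
FD 12: (4,-3) -> (4,9) [heading=90, draw]
FD 13: (4,9) -> (4,22) [heading=90, draw]
REPEAT 6 [
  -- iteration 1/6 --
  FD 14: (4,22) -> (4,36) [heading=90, draw]
  FD 19: (4,36) -> (4,55) [heading=90, draw]
  FD 4: (4,55) -> (4,59) [heading=90, draw]
  FD 5: (4,59) -> (4,64) [heading=90, draw]
  -- iteration 2/6 --
  FD 14: (4,64) -> (4,78) [heading=90, draw]
  FD 19: (4,78) -> (4,97) [heading=90, draw]
  FD 4: (4,97) -> (4,101) [heading=90, draw]
  FD 5: (4,101) -> (4,106) [heading=90, draw]
  -- iteration 3/6 --
  FD 14: (4,106) -> (4,120) [heading=90, draw]
  FD 19: (4,120) -> (4,139) [heading=90, draw]
  FD 4: (4,139) -> (4,143) [heading=90, draw]
  FD 5: (4,143) -> (4,148) [heading=90, draw]
  -- iteration 4/6 --
  FD 14: (4,148) -> (4,162) [heading=90, draw]
  FD 19: (4,162) -> (4,181) [heading=90, draw]
  FD 4: (4,181) -> (4,185) [heading=90, draw]
  FD 5: (4,185) -> (4,190) [heading=90, draw]
  -- iteration 5/6 --
  FD 14: (4,190) -> (4,204) [heading=90, draw]
  FD 19: (4,204) -> (4,223) [heading=90, draw]
  FD 4: (4,223) -> (4,227) [heading=90, draw]
  FD 5: (4,227) -> (4,232) [heading=90, draw]
  -- iteration 6/6 --
  FD 14: (4,232) -> (4,246) [heading=90, draw]
  FD 19: (4,246) -> (4,265) [heading=90, draw]
  FD 4: (4,265) -> (4,269) [heading=90, draw]
  FD 5: (4,269) -> (4,274) [heading=90, draw]
]
LT 180: heading 90 -> 270
LT 135: heading 270 -> 45
RT 135: heading 45 -> 270
Final: pos=(4,274), heading=270, 26 segment(s) drawn
Segments drawn: 26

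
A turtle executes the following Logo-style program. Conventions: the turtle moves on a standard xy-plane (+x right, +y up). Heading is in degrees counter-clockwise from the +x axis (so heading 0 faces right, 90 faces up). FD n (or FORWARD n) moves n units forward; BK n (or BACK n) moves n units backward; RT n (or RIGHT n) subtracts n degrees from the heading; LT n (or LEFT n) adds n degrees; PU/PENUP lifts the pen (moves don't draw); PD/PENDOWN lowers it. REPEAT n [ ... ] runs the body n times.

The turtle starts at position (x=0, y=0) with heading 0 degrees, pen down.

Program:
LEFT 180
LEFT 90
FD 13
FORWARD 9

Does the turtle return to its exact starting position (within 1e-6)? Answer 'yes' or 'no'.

Answer: no

Derivation:
Executing turtle program step by step:
Start: pos=(0,0), heading=0, pen down
LT 180: heading 0 -> 180
LT 90: heading 180 -> 270
FD 13: (0,0) -> (0,-13) [heading=270, draw]
FD 9: (0,-13) -> (0,-22) [heading=270, draw]
Final: pos=(0,-22), heading=270, 2 segment(s) drawn

Start position: (0, 0)
Final position: (0, -22)
Distance = 22; >= 1e-6 -> NOT closed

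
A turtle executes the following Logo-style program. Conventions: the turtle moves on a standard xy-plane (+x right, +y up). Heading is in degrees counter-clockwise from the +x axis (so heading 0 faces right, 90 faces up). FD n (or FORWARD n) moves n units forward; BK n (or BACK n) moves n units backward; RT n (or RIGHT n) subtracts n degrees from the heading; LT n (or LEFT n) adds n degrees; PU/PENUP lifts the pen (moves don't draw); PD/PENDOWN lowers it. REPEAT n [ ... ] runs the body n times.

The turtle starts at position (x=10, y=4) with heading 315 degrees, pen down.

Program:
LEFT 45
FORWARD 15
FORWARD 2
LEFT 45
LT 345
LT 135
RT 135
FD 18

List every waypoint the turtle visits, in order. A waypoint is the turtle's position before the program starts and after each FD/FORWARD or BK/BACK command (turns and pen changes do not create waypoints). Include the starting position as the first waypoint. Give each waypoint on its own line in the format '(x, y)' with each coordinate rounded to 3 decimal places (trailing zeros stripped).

Executing turtle program step by step:
Start: pos=(10,4), heading=315, pen down
LT 45: heading 315 -> 0
FD 15: (10,4) -> (25,4) [heading=0, draw]
FD 2: (25,4) -> (27,4) [heading=0, draw]
LT 45: heading 0 -> 45
LT 345: heading 45 -> 30
LT 135: heading 30 -> 165
RT 135: heading 165 -> 30
FD 18: (27,4) -> (42.588,13) [heading=30, draw]
Final: pos=(42.588,13), heading=30, 3 segment(s) drawn
Waypoints (4 total):
(10, 4)
(25, 4)
(27, 4)
(42.588, 13)

Answer: (10, 4)
(25, 4)
(27, 4)
(42.588, 13)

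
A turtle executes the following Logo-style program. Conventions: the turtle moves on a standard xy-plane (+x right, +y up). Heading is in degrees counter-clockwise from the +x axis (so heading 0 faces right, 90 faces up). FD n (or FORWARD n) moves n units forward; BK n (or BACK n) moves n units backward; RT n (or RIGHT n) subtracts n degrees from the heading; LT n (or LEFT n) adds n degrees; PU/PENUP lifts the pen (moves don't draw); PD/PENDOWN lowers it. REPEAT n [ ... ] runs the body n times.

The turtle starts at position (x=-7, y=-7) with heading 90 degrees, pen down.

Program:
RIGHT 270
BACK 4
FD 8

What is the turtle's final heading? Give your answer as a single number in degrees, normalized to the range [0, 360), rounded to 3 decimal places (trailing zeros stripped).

Executing turtle program step by step:
Start: pos=(-7,-7), heading=90, pen down
RT 270: heading 90 -> 180
BK 4: (-7,-7) -> (-3,-7) [heading=180, draw]
FD 8: (-3,-7) -> (-11,-7) [heading=180, draw]
Final: pos=(-11,-7), heading=180, 2 segment(s) drawn

Answer: 180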